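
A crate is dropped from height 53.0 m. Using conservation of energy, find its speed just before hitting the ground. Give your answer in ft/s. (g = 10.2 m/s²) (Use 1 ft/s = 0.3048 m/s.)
mgh = ½mv² ⇒ v = √(2gh) = √(2·10.2·53.0) = 32.8816 m/s = 107.9 ft/s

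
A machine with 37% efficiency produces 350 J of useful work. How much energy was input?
W_in = W_out/η = 350/0.37 = 945.9 J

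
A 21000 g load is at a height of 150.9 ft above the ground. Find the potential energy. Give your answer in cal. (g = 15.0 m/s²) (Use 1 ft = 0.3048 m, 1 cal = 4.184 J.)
Convert to SI: m = 21.0 kg, h = 45.9943 m
PE = mgh = (21.0)(15.0)(45.9943) = 14488.2 J = 3463 cal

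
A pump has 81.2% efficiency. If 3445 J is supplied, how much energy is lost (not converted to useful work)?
W_lost = W_in(1 − η) = 3445·(1 − 0.812) = 647.7 J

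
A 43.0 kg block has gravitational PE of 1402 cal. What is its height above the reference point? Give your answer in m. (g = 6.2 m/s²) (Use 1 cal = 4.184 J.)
Convert to SI: m = 43.0 kg, PE = 5865.97 J
h = PE/(mg) = 5865.97/(43.0·6.2) = 22.0 m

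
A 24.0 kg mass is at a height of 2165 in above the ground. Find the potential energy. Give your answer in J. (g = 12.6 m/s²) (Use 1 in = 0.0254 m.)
Convert to SI: m = 24.0 kg, h = 54.991 m
PE = mgh = (24.0)(12.6)(54.991) = 16630 J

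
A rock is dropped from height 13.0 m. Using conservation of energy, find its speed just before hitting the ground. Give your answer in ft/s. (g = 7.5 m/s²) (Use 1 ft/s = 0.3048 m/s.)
mgh = ½mv² ⇒ v = √(2gh) = √(2·7.5·13.0) = 13.9642 m/s = 45.81 ft/s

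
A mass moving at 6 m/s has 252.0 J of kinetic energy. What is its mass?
m = 2·KE/v² = 2·252.0/(6)² = 14.0 kg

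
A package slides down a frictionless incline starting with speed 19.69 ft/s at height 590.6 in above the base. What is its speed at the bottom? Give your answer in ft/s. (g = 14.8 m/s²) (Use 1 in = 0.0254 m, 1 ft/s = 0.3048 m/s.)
Convert to SI: v₀ = 6.00151 m/s, h = 15.0012 m
½mv₀² + mgh = ½mv² ⇒ v = √(v₀² + 2gh) = √(6.00151² + 2·14.8·15.0012) = 21.9102 m/s = 71.88 ft/s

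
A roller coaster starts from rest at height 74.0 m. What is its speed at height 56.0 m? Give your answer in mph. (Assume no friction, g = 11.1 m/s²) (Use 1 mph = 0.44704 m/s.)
mgh₁ = mgh₂ + ½mv² ⇒ v = √(2g(h₁−h₂)) = √(2·11.1·18.0) = 19.99 m/s = 44.72 mph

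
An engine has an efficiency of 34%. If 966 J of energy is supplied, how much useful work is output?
W_out = η·W_in = 0.34·966 = 328.44 J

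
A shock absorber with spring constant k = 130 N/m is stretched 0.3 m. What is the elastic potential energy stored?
PE = ½kx² = ½(130)(0.3)² = 5.85 J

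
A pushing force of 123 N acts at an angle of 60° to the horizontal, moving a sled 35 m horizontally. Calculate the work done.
W = F·d·cosθ = (123)(35)cos(60°) = 2153 J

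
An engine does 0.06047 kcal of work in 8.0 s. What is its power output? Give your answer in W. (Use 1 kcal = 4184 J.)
Convert to SI: W = 253.006 J, t = 8.0 s
P = W/t = 253.006/8.0 = 31.63 W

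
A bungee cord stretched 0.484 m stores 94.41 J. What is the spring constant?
k = 2·PE/x² = 2·94.41/(0.484)² = 806.0 N/m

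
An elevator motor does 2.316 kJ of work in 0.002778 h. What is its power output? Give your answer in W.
Convert to SI: W = 2316.0 J, t = 10.0008 s
P = W/t = 2316.0/10.0008 = 231.6 W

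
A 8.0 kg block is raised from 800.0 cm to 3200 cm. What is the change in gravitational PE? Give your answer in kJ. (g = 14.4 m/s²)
Convert to SI: m = 8.0 kg, Δh = 24.0 m
ΔPE = mgΔh = (8.0)(14.4)(24.0) = 2764.8 J = 2.765 kJ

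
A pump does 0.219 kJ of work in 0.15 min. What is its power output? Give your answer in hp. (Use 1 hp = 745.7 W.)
Convert to SI: W = 219.0 J, t = 9.0 s
P = W/t = 219.0/9.0 = 24.3333 W = 0.03263 hp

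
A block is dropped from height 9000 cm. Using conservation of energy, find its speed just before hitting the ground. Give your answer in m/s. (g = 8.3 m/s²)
Convert to SI: h = 90.0 m
mgh = ½mv² ⇒ v = √(2gh) = √(2·8.3·90.0) = 38.65 m/s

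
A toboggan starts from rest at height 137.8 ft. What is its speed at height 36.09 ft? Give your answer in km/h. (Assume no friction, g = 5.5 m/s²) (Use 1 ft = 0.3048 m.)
Convert to SI: h₁−h₂ = 31.0012 m
mgh₁ = mgh₂ + ½mv² ⇒ v = √(2g(h₁−h₂)) = √(2·5.5·31.0012) = 18.4665 m/s = 66.48 km/h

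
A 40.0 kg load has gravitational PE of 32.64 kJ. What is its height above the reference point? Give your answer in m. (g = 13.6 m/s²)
Convert to SI: m = 40.0 kg, PE = 32640.0 J
h = PE/(mg) = 32640.0/(40.0·13.6) = 60.0 m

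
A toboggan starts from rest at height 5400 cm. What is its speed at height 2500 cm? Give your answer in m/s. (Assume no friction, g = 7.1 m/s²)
Convert to SI: h₁−h₂ = 29.0 m
mgh₁ = mgh₂ + ½mv² ⇒ v = √(2g(h₁−h₂)) = √(2·7.1·29.0) = 20.29 m/s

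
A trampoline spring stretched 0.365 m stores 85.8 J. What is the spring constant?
k = 2·PE/x² = 2·85.8/(0.365)² = 1288 N/m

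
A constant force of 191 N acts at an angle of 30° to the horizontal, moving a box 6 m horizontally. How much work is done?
W = F·d·cosθ = (191)(6)cos(30°) = 992.5 J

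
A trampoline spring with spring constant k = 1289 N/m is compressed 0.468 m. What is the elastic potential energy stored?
PE = ½kx² = ½(1289)(0.468)² = 141.2 J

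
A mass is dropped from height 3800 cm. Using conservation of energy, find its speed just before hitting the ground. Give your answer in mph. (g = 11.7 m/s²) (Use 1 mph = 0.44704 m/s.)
Convert to SI: h = 38.0 m
mgh = ½mv² ⇒ v = √(2gh) = √(2·11.7·38.0) = 29.8195 m/s = 66.7 mph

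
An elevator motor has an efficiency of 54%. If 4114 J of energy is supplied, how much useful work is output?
W_out = η·W_in = 0.54·4114 = 2221.56 J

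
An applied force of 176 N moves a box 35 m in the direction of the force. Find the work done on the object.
W = F·d = (176)(35) = 6160 J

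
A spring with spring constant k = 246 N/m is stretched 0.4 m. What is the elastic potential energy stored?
PE = ½kx² = ½(246)(0.4)² = 19.68 J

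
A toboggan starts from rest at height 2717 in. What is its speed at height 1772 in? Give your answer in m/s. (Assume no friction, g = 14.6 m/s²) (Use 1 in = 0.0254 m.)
Convert to SI: h₁−h₂ = 24.003 m
mgh₁ = mgh₂ + ½mv² ⇒ v = √(2g(h₁−h₂)) = √(2·14.6·24.003) = 26.47 m/s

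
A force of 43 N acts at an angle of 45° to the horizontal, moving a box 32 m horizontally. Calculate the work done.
W = F·d·cosθ = (43)(32)cos(45°) = 973.0 J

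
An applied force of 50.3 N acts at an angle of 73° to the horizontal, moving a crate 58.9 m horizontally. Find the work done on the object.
W = F·d·cosθ = (50.3)(58.9)cos(73°) = 866.2 J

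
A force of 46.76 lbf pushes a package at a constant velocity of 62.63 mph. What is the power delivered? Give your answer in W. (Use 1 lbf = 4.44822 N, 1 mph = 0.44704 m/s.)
Convert to SI: F = 207.999 N, v = 27.9981 m/s
P = Fv = (207.999)(27.9981) = 5824 W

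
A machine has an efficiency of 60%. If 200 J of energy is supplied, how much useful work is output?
W_out = η·W_in = 0.6·200 = 120.0 J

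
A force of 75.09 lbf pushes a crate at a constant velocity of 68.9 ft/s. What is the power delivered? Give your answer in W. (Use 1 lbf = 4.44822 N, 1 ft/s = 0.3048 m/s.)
Convert to SI: F = 334.017 N, v = 21.0007 m/s
P = Fv = (334.017)(21.0007) = 7015 W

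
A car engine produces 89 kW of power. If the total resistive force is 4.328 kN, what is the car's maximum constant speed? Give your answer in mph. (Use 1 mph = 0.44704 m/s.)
Convert to SI: F = 4328.0 N
P = Fv ⇒ v = P/F = 89000 W/4328.0 N = 20.5638 m/s = 46.0 mph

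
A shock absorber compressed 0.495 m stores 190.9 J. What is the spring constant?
k = 2·PE/x² = 2·190.9/(0.495)² = 1558 N/m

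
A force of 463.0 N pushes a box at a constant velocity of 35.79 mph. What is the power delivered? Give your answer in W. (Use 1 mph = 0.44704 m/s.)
Convert to SI: F = 463.0 N, v = 15.9996 m/s
P = Fv = (463.0)(15.9996) = 7408 W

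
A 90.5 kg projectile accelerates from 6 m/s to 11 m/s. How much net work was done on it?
W = ΔKE = ½m(v₂² − v₁²) = ½(90.5)(11² − 6²) = 3846.25 J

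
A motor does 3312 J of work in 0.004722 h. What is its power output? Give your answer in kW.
Convert to SI: W = 3312.0 J, t = 16.9992 s
P = W/t = 3312.0/16.9992 = 194.833 W = 0.1948 kW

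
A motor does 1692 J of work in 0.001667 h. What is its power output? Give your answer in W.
Convert to SI: W = 1692.0 J, t = 6.0012 s
P = W/t = 1692.0/6.0012 = 281.9 W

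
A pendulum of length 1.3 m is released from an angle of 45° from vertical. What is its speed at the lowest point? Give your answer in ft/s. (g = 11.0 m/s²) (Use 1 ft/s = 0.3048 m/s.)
h = L(1 − cosθ) = 1.3(1 − cos45°) = 0.380761 m
v = √(2gh) = √(2·11.0·0.380761) = 2.89426 m/s = 9.496 ft/s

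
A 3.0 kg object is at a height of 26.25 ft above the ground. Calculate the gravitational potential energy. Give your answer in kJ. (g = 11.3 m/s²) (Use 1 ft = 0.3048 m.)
Convert to SI: m = 3.0 kg, h = 8.001 m
PE = mgh = (3.0)(11.3)(8.001) = 271.234 J = 0.2712 kJ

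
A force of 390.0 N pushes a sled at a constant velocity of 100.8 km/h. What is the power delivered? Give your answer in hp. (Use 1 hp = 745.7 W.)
Convert to SI: F = 390.0 N, v = 28.0 m/s
P = Fv = (390.0)(28.0) = 10920.0 W = 14.64 hp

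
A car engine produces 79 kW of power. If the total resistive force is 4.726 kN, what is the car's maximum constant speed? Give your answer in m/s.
Convert to SI: F = 4726.0 N
P = Fv ⇒ v = P/F = 79000 W/4726.0 N = 16.72 m/s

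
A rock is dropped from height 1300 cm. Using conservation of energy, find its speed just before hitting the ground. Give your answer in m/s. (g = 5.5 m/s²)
Convert to SI: h = 13.0 m
mgh = ½mv² ⇒ v = √(2gh) = √(2·5.5·13.0) = 11.96 m/s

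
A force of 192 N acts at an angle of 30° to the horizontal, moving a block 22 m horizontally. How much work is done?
W = F·d·cosθ = (192)(22)cos(30°) = 3658 J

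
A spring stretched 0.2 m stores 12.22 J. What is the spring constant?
k = 2·PE/x² = 2·12.22/(0.2)² = 611.0 N/m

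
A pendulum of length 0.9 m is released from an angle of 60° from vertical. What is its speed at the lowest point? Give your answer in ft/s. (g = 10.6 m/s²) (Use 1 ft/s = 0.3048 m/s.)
h = L(1 − cosθ) = 0.9(1 − cos60°) = 0.45 m
v = √(2gh) = √(2·10.6·0.45) = 3.08869 m/s = 10.13 ft/s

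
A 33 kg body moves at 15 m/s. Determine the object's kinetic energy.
KE = ½mv² = ½(33)(15)² = 3712.5 J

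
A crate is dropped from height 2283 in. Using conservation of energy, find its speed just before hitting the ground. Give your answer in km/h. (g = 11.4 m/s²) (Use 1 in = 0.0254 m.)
Convert to SI: h = 57.9882 m
mgh = ½mv² ⇒ v = √(2gh) = √(2·11.4·57.9882) = 36.3611 m/s = 130.9 km/h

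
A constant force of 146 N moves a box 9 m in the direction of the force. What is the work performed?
W = F·d = (146)(9) = 1314 J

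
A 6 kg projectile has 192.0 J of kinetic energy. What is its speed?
v = √(2·KE/m) = √(2·192.0/6) = 8.0 m/s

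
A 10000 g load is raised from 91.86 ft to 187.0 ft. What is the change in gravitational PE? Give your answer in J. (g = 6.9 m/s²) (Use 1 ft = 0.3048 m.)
Convert to SI: m = 10.0 kg, Δh = 28.9987 m
ΔPE = mgΔh = (10.0)(6.9)(28.9987) = 2001 J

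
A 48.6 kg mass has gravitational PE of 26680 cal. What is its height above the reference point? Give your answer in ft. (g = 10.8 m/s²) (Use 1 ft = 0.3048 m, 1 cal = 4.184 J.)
Convert to SI: m = 48.6 kg, PE = 111629 J
h = PE/(mg) = 111629/(48.6·10.8) = 212.676 m = 697.8 ft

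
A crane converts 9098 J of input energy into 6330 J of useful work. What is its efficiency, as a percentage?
η = W_out/W_in = 6330/9098 = 69.58%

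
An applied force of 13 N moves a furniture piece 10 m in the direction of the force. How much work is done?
W = F·d = (13)(10) = 130.0 J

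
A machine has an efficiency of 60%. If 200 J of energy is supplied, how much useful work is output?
W_out = η·W_in = 0.6·200 = 120.0 J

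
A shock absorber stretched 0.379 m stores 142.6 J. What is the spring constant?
k = 2·PE/x² = 2·142.6/(0.379)² = 1986 N/m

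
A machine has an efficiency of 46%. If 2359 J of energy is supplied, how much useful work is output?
W_out = η·W_in = 0.46·2359 = 1085.14 J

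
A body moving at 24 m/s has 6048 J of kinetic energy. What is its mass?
m = 2·KE/v² = 2·6048/(24)² = 21.0 kg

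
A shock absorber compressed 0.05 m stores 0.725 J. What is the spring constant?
k = 2·PE/x² = 2·0.725/(0.05)² = 580.0 N/m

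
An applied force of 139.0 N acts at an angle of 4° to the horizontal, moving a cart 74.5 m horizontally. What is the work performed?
W = F·d·cosθ = (139.0)(74.5)cos(4°) = 10330 J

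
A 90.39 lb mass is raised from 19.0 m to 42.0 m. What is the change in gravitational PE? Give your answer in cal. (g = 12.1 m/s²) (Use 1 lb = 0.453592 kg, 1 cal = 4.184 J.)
Convert to SI: m = 41.0002 kg, Δh = 23.0 m
ΔPE = mgΔh = (41.0002)(12.1)(23.0) = 11410.4 J = 2727 cal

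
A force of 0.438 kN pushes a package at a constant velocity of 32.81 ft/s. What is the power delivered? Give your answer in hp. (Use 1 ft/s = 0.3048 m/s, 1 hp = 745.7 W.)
Convert to SI: F = 438.0 N, v = 10.0005 m/s
P = Fv = (438.0)(10.0005) = 4380.21 W = 5.874 hp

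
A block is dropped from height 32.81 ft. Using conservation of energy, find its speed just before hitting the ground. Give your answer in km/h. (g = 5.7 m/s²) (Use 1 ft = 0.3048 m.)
Convert to SI: h = 10.0005 m
mgh = ½mv² ⇒ v = √(2gh) = √(2·5.7·10.0005) = 10.6773 m/s = 38.44 km/h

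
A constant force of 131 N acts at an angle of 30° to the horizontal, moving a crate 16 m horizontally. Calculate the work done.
W = F·d·cosθ = (131)(16)cos(30°) = 1815 J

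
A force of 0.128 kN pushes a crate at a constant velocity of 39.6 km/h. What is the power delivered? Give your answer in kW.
Convert to SI: F = 128.0 N, v = 11.0 m/s
P = Fv = (128.0)(11.0) = 1408.0 W = 1.408 kW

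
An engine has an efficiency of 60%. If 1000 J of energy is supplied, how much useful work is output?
W_out = η·W_in = 0.6·1000 = 600.0 J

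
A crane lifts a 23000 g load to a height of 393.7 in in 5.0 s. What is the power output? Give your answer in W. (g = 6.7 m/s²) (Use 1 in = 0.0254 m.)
Convert to SI: m = 23.0 kg, h = 9.99998 m, t = 5.0 s
P = mgh/t = (23.0)(6.7)(9.99998)/5.0 = 308.2 W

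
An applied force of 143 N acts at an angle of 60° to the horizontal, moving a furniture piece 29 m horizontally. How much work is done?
W = F·d·cosθ = (143)(29)cos(60°) = 2074 J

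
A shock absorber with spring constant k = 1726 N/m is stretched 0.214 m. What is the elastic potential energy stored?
PE = ½kx² = ½(1726)(0.214)² = 39.52 J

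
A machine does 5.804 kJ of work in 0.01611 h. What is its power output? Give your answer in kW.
Convert to SI: W = 5804.0 J, t = 57.996 s
P = W/t = 5804.0/57.996 = 100.076 W = 0.1001 kW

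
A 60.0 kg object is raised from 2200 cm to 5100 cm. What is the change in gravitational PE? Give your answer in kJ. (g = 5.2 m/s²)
Convert to SI: m = 60.0 kg, Δh = 29.0 m
ΔPE = mgΔh = (60.0)(5.2)(29.0) = 9048.0 J = 9.048 kJ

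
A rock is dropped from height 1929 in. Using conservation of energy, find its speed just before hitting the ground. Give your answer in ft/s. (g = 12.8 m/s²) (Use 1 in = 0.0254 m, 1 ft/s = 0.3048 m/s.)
Convert to SI: h = 48.9966 m
mgh = ½mv² ⇒ v = √(2gh) = √(2·12.8·48.9966) = 35.4163 m/s = 116.2 ft/s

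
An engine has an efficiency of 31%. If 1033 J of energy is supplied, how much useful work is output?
W_out = η·W_in = 0.31·1033 = 320.23 J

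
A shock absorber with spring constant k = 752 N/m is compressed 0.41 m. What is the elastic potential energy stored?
PE = ½kx² = ½(752)(0.41)² = 63.21 J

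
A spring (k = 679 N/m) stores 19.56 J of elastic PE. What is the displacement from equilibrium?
x = √(2·PE/k) = √(2·19.56/679) = 0.24 m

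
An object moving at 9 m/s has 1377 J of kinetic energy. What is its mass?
m = 2·KE/v² = 2·1377/(9)² = 34.0 kg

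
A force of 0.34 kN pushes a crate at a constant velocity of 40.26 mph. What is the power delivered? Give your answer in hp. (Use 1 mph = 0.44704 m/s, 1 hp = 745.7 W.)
Convert to SI: F = 340.0 N, v = 17.9978 m/s
P = Fv = (340.0)(17.9978) = 6119.26 W = 8.206 hp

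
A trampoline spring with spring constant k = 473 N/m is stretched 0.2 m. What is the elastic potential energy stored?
PE = ½kx² = ½(473)(0.2)² = 9.46 J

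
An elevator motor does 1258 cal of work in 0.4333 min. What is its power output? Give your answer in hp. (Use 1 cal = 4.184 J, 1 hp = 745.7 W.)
Convert to SI: W = 5263.47 J, t = 25.998 s
P = W/t = 5263.47/25.998 = 202.457 W = 0.2715 hp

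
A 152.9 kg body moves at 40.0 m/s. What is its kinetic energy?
KE = ½mv² = ½(152.9)(40.0)² = 122300 J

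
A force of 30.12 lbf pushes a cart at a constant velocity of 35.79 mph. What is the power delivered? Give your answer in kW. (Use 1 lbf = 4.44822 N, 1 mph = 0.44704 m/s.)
Convert to SI: F = 133.98 N, v = 15.9996 m/s
P = Fv = (133.98)(15.9996) = 2143.63 W = 2.144 kW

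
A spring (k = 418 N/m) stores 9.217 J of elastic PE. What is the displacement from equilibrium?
x = √(2·PE/k) = √(2·9.217/418) = 0.21 m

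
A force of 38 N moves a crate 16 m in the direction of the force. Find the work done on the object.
W = F·d = (38)(16) = 608.0 J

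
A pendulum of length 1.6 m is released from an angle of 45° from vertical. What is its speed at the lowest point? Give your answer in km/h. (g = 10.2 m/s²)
h = L(1 − cosθ) = 1.6(1 − cos45°) = 0.468629 m
v = √(2gh) = √(2·10.2·0.468629) = 3.09193 m/s = 11.13 km/h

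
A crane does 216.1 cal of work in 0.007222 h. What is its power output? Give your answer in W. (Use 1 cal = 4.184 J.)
Convert to SI: W = 904.162 J, t = 25.9992 s
P = W/t = 904.162/25.9992 = 34.78 W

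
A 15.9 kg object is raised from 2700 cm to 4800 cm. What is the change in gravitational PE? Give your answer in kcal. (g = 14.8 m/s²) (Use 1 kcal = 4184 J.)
Convert to SI: m = 15.9 kg, Δh = 21.0 m
ΔPE = mgΔh = (15.9)(14.8)(21.0) = 4941.72 J = 1.181 kcal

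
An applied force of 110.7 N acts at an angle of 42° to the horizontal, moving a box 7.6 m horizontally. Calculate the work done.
W = F·d·cosθ = (110.7)(7.6)cos(42°) = 625.2 J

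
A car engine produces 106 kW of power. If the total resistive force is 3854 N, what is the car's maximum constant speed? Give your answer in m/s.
P = Fv ⇒ v = P/F = 106000 W/3854.0 N = 27.5 m/s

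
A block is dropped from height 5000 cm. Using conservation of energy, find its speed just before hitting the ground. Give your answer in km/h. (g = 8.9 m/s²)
Convert to SI: h = 50.0 m
mgh = ½mv² ⇒ v = √(2gh) = √(2·8.9·50.0) = 29.8329 m/s = 107.4 km/h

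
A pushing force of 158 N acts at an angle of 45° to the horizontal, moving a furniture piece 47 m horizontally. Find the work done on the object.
W = F·d·cosθ = (158)(47)cos(45°) = 5251 J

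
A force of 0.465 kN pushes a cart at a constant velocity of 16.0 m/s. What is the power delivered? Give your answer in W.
Convert to SI: F = 465.0 N, v = 16.0 m/s
P = Fv = (465.0)(16.0) = 7440 W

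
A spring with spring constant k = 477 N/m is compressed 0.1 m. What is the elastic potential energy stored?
PE = ½kx² = ½(477)(0.1)² = 2.385 J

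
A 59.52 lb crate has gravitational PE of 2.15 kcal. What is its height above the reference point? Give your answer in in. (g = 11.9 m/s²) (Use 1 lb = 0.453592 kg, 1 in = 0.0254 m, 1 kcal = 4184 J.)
Convert to SI: m = 26.9978 kg, PE = 8995.6 J
h = PE/(mg) = 8995.6/(26.9978·11.9) = 27.9998 m = 1102 in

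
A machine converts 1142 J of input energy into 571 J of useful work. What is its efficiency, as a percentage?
η = W_out/W_in = 571/1142 = 50.0%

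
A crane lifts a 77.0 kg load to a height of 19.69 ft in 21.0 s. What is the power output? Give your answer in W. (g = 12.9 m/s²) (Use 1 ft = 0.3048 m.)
Convert to SI: m = 77.0 kg, h = 6.00151 m, t = 21.0 s
P = mgh/t = (77.0)(12.9)(6.00151)/21.0 = 283.9 W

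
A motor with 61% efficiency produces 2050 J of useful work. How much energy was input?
W_in = W_out/η = 2050/0.61 = 3361 J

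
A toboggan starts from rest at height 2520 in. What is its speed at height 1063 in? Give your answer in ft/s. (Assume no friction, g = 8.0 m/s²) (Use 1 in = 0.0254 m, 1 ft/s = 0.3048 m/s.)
Convert to SI: h₁−h₂ = 37.0078 m
mgh₁ = mgh₂ + ½mv² ⇒ v = √(2g(h₁−h₂)) = √(2·8.0·37.0078) = 24.3336 m/s = 79.83 ft/s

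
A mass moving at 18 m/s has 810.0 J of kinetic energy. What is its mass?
m = 2·KE/v² = 2·810.0/(18)² = 5.0 kg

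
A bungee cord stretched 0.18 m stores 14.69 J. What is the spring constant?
k = 2·PE/x² = 2·14.69/(0.18)² = 906.8 N/m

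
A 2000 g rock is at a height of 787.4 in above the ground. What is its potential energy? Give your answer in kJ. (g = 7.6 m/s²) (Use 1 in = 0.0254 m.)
Convert to SI: m = 2.0 kg, h = 20.0 m
PE = mgh = (2.0)(7.6)(20.0) = 303.999 J = 0.304 kJ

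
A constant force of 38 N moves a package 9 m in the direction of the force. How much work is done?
W = F·d = (38)(9) = 342.0 J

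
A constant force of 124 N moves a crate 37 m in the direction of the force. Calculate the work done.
W = F·d = (124)(37) = 4588 J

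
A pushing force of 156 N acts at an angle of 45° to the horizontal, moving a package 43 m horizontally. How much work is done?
W = F·d·cosθ = (156)(43)cos(45°) = 4743 J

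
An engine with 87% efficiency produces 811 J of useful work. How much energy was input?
W_in = W_out/η = 811/0.87 = 932.2 J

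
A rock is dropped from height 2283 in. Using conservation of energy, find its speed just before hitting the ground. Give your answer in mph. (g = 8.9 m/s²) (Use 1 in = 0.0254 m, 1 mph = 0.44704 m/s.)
Convert to SI: h = 57.9882 m
mgh = ½mv² ⇒ v = √(2gh) = √(2·8.9·57.9882) = 32.1277 m/s = 71.87 mph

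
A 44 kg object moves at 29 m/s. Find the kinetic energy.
KE = ½mv² = ½(44)(29)² = 18502.0 J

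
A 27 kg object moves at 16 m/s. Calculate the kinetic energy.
KE = ½mv² = ½(27)(16)² = 3456.0 J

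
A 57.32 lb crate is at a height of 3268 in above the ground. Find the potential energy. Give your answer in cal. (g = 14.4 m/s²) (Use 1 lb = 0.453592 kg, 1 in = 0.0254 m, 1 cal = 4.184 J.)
Convert to SI: m = 25.9999 kg, h = 83.0072 m
PE = mgh = (25.9999)(14.4)(83.0072) = 31077.8 J = 7428 cal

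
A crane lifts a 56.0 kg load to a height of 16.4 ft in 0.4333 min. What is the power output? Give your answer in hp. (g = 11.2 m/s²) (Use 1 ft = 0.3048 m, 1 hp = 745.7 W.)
Convert to SI: m = 56.0 kg, h = 4.99872 m, t = 25.998 s
P = mgh/t = (56.0)(11.2)(4.99872)/25.998 = 120.594 W = 0.1617 hp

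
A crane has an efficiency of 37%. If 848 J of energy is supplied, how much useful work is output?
W_out = η·W_in = 0.37·848 = 313.76 J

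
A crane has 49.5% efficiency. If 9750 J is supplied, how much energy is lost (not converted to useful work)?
W_lost = W_in(1 − η) = 9750·(1 − 0.495) = 4924 J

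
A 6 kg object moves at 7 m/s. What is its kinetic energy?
KE = ½mv² = ½(6)(7)² = 147.0 J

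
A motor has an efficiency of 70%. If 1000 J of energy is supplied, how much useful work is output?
W_out = η·W_in = 0.7·1000 = 700.0 J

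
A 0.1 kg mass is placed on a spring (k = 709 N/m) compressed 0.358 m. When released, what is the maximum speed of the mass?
½kx² = ½mv² ⇒ v = x√(k/m) = (0.358)√(709/0.1) = 30.14 m/s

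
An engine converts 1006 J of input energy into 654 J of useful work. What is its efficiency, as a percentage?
η = W_out/W_in = 654/1006 = 65.01%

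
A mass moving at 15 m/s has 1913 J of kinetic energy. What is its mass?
m = 2·KE/v² = 2·1913/(15)² = 17.0 kg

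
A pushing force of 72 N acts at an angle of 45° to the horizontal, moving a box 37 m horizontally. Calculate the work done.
W = F·d·cosθ = (72)(37)cos(45°) = 1884 J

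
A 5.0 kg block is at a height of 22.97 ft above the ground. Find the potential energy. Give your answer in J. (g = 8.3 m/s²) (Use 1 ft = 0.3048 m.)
Convert to SI: m = 5.0 kg, h = 7.00126 m
PE = mgh = (5.0)(8.3)(7.00126) = 290.6 J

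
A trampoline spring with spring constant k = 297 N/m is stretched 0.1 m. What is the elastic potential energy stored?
PE = ½kx² = ½(297)(0.1)² = 1.485 J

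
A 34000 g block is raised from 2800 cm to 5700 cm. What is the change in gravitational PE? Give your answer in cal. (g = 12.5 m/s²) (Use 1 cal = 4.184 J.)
Convert to SI: m = 34.0 kg, Δh = 29.0 m
ΔPE = mgΔh = (34.0)(12.5)(29.0) = 12325.0 J = 2946 cal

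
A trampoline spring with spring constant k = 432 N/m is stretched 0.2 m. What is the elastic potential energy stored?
PE = ½kx² = ½(432)(0.2)² = 8.64 J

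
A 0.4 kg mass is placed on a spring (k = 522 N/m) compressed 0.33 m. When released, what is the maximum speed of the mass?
½kx² = ½mv² ⇒ v = x√(k/m) = (0.33)√(522/0.4) = 11.92 m/s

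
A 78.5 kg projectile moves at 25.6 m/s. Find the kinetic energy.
KE = ½mv² = ½(78.5)(25.6)² = 25720 J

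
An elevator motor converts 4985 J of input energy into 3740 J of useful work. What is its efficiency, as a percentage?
η = W_out/W_in = 3740/4985 = 75.03%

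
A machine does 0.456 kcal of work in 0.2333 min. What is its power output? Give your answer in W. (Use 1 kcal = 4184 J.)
Convert to SI: W = 1907.9 J, t = 13.998 s
P = W/t = 1907.9/13.998 = 136.3 W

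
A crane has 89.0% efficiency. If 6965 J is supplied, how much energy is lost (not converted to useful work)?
W_lost = W_in(1 − η) = 6965·(1 − 0.89) = 766.2 J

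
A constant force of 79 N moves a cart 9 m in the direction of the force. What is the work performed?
W = F·d = (79)(9) = 711.0 J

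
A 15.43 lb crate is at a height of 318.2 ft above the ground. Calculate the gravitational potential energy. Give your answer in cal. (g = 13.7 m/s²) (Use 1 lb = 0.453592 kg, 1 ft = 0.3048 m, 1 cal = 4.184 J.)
Convert to SI: m = 6.99892 kg, h = 96.9874 m
PE = mgh = (6.99892)(13.7)(96.9874) = 9299.66 J = 2223 cal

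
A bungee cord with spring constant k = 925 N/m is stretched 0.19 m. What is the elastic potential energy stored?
PE = ½kx² = ½(925)(0.19)² = 16.7 J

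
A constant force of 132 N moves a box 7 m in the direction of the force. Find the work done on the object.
W = F·d = (132)(7) = 924.0 J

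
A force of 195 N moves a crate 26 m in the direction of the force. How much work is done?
W = F·d = (195)(26) = 5070 J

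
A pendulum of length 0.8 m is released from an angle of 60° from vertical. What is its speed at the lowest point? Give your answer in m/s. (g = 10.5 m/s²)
h = L(1 − cosθ) = 0.8(1 − cos60°) = 0.4 m
v = √(2gh) = √(2·10.5·0.4) = 2.898 m/s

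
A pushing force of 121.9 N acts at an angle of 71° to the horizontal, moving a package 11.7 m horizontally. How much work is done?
W = F·d·cosθ = (121.9)(11.7)cos(71°) = 464.3 J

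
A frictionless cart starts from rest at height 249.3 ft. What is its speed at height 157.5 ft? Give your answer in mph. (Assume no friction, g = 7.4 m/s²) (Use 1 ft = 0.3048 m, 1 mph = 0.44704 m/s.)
Convert to SI: h₁−h₂ = 27.9806 m
mgh₁ = mgh₂ + ½mv² ⇒ v = √(2g(h₁−h₂)) = √(2·7.4·27.9806) = 20.3498 m/s = 45.52 mph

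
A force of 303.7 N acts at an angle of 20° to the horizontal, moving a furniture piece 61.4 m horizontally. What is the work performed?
W = F·d·cosθ = (303.7)(61.4)cos(20°) = 17520 J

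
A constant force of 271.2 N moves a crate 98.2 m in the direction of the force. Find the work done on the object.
W = F·d = (271.2)(98.2) = 26630 J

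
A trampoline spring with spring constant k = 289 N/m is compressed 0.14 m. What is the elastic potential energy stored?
PE = ½kx² = ½(289)(0.14)² = 2.832 J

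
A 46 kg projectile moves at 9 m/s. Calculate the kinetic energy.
KE = ½mv² = ½(46)(9)² = 1863.0 J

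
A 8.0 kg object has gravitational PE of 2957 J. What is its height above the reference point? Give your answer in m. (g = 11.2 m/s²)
h = PE/(mg) = 2957.0/(8.0·11.2) = 33.0 m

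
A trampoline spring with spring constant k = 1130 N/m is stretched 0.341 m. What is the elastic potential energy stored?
PE = ½kx² = ½(1130)(0.341)² = 65.7 J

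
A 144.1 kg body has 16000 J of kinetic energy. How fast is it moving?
v = √(2·KE/m) = √(2·16000/144.1) = 14.9 m/s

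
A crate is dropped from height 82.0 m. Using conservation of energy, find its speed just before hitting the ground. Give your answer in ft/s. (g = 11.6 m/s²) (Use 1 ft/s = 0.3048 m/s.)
mgh = ½mv² ⇒ v = √(2gh) = √(2·11.6·82.0) = 43.6165 m/s = 143.1 ft/s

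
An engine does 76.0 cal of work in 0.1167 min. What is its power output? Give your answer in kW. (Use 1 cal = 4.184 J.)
Convert to SI: W = 317.984 J, t = 7.002 s
P = W/t = 317.984/7.002 = 45.4133 W = 0.04541 kW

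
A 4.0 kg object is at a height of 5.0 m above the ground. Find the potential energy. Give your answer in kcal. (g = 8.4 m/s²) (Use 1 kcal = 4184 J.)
PE = mgh = (4.0)(8.4)(5.0) = 168.0 J = 0.04015 kcal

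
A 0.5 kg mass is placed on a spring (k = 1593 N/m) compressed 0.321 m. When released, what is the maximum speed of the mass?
½kx² = ½mv² ⇒ v = x√(k/m) = (0.321)√(1593/0.5) = 18.12 m/s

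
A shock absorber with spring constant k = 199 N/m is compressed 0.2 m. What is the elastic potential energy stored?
PE = ½kx² = ½(199)(0.2)² = 3.98 J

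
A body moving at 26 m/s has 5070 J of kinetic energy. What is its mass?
m = 2·KE/v² = 2·5070/(26)² = 15.0 kg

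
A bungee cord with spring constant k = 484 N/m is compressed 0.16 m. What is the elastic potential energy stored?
PE = ½kx² = ½(484)(0.16)² = 6.195 J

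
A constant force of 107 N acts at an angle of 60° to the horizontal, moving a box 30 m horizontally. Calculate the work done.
W = F·d·cosθ = (107)(30)cos(60°) = 1605 J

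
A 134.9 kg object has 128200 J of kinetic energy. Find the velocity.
v = √(2·KE/m) = √(2·128200/134.9) = 43.6 m/s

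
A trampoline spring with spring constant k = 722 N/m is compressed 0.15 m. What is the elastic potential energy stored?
PE = ½kx² = ½(722)(0.15)² = 8.123 J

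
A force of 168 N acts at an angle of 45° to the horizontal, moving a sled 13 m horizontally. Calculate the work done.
W = F·d·cosθ = (168)(13)cos(45°) = 1544 J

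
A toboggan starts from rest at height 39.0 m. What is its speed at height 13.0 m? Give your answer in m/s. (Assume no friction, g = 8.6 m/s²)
mgh₁ = mgh₂ + ½mv² ⇒ v = √(2g(h₁−h₂)) = √(2·8.6·26.0) = 21.15 m/s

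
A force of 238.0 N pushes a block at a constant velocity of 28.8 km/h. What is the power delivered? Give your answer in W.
Convert to SI: F = 238.0 N, v = 8.0 m/s
P = Fv = (238.0)(8.0) = 1904 W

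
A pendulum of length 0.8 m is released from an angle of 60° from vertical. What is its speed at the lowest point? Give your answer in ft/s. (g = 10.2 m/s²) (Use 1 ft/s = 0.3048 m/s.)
h = L(1 − cosθ) = 0.8(1 − cos60°) = 0.4 m
v = √(2gh) = √(2·10.2·0.4) = 2.85657 m/s = 9.372 ft/s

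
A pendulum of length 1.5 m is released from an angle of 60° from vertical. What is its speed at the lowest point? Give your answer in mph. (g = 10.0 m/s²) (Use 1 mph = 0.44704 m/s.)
h = L(1 − cosθ) = 1.5(1 − cos60°) = 0.75 m
v = √(2gh) = √(2·10.0·0.75) = 3.87298 m/s = 8.664 mph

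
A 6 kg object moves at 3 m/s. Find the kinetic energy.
KE = ½mv² = ½(6)(3)² = 27.0 J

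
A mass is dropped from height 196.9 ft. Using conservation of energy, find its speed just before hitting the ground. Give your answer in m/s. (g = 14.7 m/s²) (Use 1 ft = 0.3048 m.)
Convert to SI: h = 60.0151 m
mgh = ½mv² ⇒ v = √(2gh) = √(2·14.7·60.0151) = 42.01 m/s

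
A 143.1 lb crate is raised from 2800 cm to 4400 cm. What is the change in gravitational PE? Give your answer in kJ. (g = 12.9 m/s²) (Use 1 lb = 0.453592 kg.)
Convert to SI: m = 64.909 kg, Δh = 16.0 m
ΔPE = mgΔh = (64.909)(12.9)(16.0) = 13397.2 J = 13.4 kJ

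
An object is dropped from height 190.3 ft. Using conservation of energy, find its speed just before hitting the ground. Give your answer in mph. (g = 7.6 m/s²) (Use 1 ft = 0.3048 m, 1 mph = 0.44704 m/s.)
Convert to SI: h = 58.0034 m
mgh = ½mv² ⇒ v = √(2gh) = √(2·7.6·58.0034) = 29.6926 m/s = 66.42 mph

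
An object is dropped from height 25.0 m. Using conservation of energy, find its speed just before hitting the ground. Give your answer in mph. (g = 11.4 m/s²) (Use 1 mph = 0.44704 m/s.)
mgh = ½mv² ⇒ v = √(2gh) = √(2·11.4·25.0) = 23.8747 m/s = 53.41 mph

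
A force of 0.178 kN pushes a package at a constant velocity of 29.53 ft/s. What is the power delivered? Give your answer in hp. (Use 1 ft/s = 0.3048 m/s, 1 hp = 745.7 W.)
Convert to SI: F = 178.0 N, v = 9.00074 m/s
P = Fv = (178.0)(9.00074) = 1602.13 W = 2.148 hp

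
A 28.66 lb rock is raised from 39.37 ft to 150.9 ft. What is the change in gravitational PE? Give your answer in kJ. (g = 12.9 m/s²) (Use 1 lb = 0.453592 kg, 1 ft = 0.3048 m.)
Convert to SI: m = 12.9999 kg, Δh = 33.9943 m
ΔPE = mgΔh = (12.9999)(12.9)(33.9943) = 5700.83 J = 5.701 kJ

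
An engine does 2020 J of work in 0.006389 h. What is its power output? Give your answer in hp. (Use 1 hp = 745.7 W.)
Convert to SI: W = 2020.0 J, t = 23.0004 s
P = W/t = 2020.0/23.0004 = 87.8246 W = 0.1178 hp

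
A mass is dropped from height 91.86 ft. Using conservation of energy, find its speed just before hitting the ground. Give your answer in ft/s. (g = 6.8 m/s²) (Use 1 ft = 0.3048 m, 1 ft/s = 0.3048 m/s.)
Convert to SI: h = 27.9989 m
mgh = ½mv² ⇒ v = √(2gh) = √(2·6.8·27.9989) = 19.5137 m/s = 64.02 ft/s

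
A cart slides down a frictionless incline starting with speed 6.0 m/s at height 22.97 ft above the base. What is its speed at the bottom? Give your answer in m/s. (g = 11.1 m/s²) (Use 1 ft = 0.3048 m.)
Convert to SI: v₀ = 6.0 m/s, h = 7.00126 m
½mv₀² + mgh = ½mv² ⇒ v = √(v₀² + 2gh) = √(6.0² + 2·11.1·7.00126) = 13.84 m/s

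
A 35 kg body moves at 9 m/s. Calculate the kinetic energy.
KE = ½mv² = ½(35)(9)² = 1417.5 J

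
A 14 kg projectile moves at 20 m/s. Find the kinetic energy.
KE = ½mv² = ½(14)(20)² = 2800.0 J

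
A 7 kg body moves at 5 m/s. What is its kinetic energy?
KE = ½mv² = ½(7)(5)² = 87.5 J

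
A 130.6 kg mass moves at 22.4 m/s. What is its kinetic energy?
KE = ½mv² = ½(130.6)(22.4)² = 32760 J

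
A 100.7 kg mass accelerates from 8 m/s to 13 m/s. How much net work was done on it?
W = ΔKE = ½m(v₂² − v₁²) = ½(100.7)(13² − 8²) = 5286.75 J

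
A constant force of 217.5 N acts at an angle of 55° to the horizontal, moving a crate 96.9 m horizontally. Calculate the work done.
W = F·d·cosθ = (217.5)(96.9)cos(55°) = 12090 J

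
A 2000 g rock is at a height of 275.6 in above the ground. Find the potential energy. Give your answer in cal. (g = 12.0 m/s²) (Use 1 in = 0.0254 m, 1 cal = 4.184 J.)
Convert to SI: m = 2.0 kg, h = 7.00024 m
PE = mgh = (2.0)(12.0)(7.00024) = 168.006 J = 40.15 cal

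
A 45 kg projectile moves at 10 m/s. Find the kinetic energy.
KE = ½mv² = ½(45)(10)² = 2250.0 J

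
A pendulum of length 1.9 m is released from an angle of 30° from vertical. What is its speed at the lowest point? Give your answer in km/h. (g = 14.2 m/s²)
h = L(1 − cosθ) = 1.9(1 − cos30°) = 0.254552 m
v = √(2gh) = √(2·14.2·0.254552) = 2.68873 m/s = 9.679 km/h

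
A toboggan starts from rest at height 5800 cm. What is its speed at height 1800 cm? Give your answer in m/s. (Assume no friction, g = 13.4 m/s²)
Convert to SI: h₁−h₂ = 40.0 m
mgh₁ = mgh₂ + ½mv² ⇒ v = √(2g(h₁−h₂)) = √(2·13.4·40.0) = 32.74 m/s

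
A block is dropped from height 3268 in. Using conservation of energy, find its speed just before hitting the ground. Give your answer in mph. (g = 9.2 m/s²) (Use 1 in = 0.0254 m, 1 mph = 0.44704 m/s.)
Convert to SI: h = 83.0072 m
mgh = ½mv² ⇒ v = √(2gh) = √(2·9.2·83.0072) = 39.0811 m/s = 87.42 mph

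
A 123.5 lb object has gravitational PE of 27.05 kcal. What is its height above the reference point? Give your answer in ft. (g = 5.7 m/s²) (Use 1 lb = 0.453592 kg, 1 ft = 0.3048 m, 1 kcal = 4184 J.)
Convert to SI: m = 56.0186 kg, PE = 113177 J
h = PE/(mg) = 113177/(56.0186·5.7) = 354.447 m = 1163 ft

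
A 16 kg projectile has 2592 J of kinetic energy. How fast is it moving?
v = √(2·KE/m) = √(2·2592/16) = 18.0 m/s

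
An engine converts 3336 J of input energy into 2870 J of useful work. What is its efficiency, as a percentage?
η = W_out/W_in = 2870/3336 = 86.03%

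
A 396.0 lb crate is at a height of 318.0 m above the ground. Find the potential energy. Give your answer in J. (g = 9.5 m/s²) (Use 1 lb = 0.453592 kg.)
Convert to SI: m = 179.622 kg, h = 318.0 m
PE = mgh = (179.622)(9.5)(318.0) = 542600 J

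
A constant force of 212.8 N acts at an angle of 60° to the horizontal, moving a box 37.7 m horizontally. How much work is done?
W = F·d·cosθ = (212.8)(37.7)cos(60°) = 4011 J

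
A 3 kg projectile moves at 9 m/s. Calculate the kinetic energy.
KE = ½mv² = ½(3)(9)² = 121.5 J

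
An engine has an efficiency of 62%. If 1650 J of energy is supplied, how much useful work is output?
W_out = η·W_in = 0.62·1650 = 1023.0 J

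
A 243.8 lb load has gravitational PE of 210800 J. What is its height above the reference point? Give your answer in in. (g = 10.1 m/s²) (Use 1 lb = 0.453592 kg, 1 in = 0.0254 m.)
Convert to SI: m = 110.586 kg, PE = 210800 J
h = PE/(mg) = 210800/(110.586·10.1) = 188.734 m = 7430 in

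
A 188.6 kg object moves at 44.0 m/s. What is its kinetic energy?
KE = ½mv² = ½(188.6)(44.0)² = 182600 J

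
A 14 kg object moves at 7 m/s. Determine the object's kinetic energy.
KE = ½mv² = ½(14)(7)² = 343.0 J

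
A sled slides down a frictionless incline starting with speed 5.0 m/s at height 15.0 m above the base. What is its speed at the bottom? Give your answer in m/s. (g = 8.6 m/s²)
½mv₀² + mgh = ½mv² ⇒ v = √(v₀² + 2gh) = √(5.0² + 2·8.6·15.0) = 16.82 m/s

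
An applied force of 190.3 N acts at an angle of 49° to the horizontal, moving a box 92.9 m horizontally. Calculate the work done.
W = F·d·cosθ = (190.3)(92.9)cos(49°) = 11600 J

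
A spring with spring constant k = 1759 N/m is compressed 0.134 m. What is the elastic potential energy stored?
PE = ½kx² = ½(1759)(0.134)² = 15.79 J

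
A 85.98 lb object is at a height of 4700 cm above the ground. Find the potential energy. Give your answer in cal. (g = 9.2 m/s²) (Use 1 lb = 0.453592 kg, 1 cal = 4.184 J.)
Convert to SI: m = 38.9998 kg, h = 47.0 m
PE = mgh = (38.9998)(9.2)(47.0) = 16863.5 J = 4030 cal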